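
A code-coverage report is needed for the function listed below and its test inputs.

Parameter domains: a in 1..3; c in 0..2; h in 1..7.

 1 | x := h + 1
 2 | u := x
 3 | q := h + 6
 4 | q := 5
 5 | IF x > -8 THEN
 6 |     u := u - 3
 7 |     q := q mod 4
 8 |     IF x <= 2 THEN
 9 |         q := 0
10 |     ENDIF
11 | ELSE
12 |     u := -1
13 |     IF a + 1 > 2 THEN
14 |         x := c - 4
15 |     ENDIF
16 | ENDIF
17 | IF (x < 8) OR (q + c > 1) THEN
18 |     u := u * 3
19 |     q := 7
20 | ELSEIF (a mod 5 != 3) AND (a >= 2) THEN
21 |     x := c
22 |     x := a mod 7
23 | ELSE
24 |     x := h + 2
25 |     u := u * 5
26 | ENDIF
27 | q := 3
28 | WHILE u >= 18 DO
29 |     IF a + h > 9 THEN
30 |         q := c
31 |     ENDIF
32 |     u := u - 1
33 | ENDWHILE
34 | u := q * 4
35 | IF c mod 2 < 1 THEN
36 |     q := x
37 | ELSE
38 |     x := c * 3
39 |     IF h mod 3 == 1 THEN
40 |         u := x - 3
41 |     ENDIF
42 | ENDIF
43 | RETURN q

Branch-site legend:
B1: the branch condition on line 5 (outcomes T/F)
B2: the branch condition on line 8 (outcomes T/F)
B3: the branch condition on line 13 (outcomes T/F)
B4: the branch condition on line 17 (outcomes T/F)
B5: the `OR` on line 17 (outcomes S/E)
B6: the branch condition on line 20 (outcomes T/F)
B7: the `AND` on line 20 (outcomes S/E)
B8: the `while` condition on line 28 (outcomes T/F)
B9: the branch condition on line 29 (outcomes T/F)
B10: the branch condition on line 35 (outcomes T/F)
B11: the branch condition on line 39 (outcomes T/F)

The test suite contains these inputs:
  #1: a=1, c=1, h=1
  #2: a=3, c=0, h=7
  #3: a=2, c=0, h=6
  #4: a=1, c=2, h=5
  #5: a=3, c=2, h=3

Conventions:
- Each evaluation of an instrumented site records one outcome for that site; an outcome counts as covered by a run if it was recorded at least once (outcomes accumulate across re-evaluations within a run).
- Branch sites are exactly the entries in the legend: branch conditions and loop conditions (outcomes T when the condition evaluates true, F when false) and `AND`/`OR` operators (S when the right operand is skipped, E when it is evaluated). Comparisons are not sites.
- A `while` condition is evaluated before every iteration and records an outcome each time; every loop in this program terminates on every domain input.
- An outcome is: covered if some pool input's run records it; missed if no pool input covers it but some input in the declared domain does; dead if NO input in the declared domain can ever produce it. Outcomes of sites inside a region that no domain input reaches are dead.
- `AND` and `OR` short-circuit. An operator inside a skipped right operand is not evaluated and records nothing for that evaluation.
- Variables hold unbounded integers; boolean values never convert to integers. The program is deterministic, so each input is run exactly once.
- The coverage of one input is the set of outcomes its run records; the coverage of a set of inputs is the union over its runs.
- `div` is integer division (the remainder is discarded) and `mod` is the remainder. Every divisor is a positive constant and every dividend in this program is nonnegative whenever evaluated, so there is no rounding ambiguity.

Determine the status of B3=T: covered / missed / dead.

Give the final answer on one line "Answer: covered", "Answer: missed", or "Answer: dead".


no pool input records B3=T
checking all 63 inputs in the declared domain: B3=T is never recorded -> dead
Answer: dead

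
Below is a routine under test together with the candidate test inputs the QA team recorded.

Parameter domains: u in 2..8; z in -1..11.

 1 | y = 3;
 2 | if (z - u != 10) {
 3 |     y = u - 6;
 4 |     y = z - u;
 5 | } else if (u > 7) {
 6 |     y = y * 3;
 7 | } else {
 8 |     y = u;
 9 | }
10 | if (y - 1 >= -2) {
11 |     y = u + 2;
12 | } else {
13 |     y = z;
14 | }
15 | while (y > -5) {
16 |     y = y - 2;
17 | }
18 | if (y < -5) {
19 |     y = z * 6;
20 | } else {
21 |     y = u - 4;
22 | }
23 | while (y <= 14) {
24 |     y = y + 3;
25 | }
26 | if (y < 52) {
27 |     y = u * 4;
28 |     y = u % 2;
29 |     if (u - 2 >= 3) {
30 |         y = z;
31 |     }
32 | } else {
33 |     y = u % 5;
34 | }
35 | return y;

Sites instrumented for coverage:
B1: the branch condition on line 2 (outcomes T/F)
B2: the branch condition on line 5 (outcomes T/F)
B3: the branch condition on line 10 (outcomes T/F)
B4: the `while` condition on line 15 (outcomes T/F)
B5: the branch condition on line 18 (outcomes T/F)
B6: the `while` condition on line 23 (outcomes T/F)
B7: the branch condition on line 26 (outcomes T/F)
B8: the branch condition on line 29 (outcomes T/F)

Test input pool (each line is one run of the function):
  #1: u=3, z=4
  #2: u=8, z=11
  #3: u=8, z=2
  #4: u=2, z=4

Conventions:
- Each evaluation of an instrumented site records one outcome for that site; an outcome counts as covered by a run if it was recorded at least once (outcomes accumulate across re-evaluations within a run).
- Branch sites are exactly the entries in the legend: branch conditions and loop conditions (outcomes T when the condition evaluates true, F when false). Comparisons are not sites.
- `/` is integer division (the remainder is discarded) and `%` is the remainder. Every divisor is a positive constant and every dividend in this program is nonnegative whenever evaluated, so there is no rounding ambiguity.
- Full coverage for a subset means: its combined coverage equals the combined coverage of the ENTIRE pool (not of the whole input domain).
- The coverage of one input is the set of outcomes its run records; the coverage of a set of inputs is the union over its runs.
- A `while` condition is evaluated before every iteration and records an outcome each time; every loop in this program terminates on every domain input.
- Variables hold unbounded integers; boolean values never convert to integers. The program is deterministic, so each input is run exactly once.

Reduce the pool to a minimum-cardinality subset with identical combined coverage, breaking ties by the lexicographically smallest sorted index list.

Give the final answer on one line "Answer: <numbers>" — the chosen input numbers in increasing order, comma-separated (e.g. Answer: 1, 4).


input #1 (u=3, z=4): covers B1=T, B3=T, B4=T, B4=F, B5=F, B6=T, B6=F, B7=T, B8=F
input #2 (u=8, z=11): covers B1=T, B3=T, B4=T, B4=F, B5=T, B6=F, B7=F
input #3 (u=8, z=2): covers B1=T, B3=F, B4=T, B4=F, B5=T, B6=T, B6=F, B7=T, B8=T
input #4 (u=2, z=4): covers B1=T, B3=T, B4=T, B4=F, B5=T, B6=F, B7=T, B8=F
union over all inputs: B1=T, B3=T, B3=F, B4=T, B4=F, B5=T, B5=F, B6=T, B6=F, B7=T, B7=F, B8=T, B8=F (13 outcomes)
size 1 is not enough: best union over all size-1 subsets is 9/13
size 2 is not enough: best union over all size-2 subsets is 12/13
the canonical winner is {1, 2, 3}: size 3, full 13-outcome coverage, earliest index list among size-3 covers
Answer: 1, 2, 3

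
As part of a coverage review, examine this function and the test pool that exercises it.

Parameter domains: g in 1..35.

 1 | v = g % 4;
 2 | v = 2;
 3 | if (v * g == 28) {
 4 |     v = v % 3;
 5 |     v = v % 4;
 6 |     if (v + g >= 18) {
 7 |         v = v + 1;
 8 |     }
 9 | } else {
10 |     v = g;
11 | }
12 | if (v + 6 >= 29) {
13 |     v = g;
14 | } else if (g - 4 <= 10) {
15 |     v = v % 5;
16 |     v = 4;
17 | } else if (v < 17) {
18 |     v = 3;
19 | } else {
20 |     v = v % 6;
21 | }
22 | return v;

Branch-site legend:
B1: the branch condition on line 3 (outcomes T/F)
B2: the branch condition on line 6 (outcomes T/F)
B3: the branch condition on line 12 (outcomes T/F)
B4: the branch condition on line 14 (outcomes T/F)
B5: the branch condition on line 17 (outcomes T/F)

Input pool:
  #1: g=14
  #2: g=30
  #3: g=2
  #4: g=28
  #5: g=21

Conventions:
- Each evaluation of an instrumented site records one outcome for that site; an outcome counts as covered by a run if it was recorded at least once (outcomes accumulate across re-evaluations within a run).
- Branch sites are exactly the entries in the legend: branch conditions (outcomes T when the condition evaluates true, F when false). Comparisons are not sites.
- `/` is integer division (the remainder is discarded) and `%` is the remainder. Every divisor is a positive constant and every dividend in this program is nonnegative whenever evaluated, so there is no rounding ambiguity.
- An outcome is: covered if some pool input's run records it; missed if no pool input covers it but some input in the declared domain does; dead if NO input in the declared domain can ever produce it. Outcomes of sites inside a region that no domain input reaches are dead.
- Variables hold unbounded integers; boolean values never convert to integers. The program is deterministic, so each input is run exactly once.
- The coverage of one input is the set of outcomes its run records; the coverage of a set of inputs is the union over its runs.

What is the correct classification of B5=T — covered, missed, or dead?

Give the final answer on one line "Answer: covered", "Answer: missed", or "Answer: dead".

no pool input records B5=T
but domain input (g=15) does record it -> reachable, so missed

Answer: missed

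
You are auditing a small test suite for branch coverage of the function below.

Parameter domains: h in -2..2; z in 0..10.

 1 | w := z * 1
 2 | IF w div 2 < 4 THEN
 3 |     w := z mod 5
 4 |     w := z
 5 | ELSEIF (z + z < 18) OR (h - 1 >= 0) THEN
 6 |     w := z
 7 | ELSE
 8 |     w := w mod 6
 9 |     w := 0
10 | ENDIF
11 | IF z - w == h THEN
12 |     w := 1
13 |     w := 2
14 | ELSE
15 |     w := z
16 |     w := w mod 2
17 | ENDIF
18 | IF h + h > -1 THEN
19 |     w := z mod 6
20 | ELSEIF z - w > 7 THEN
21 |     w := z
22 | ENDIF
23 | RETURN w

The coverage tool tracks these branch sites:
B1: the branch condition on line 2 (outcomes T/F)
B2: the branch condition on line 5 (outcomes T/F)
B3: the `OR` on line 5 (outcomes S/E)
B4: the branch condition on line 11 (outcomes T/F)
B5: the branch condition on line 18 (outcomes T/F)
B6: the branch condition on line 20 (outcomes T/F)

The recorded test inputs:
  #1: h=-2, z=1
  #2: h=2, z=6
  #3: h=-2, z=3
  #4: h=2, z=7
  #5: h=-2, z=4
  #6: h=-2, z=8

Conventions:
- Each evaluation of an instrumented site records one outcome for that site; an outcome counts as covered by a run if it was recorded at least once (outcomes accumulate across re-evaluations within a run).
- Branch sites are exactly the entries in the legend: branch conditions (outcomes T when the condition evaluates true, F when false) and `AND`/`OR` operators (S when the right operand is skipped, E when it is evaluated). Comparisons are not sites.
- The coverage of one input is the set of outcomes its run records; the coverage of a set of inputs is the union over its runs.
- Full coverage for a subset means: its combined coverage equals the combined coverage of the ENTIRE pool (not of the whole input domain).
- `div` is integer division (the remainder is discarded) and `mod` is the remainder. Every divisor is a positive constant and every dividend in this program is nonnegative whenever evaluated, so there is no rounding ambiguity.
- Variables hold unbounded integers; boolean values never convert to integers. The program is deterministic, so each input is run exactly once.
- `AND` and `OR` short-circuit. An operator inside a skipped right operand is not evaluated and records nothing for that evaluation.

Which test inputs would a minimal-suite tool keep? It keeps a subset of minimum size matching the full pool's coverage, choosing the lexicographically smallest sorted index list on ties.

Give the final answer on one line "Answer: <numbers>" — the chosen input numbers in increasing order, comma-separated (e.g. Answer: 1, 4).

run #1 (h=-2, z=1) records B1=T, B4=F, B5=F, B6=F
run #2 (h=2, z=6) records B1=T, B4=F, B5=T
run #3 (h=-2, z=3) records B1=T, B4=F, B5=F, B6=F
run #4 (h=2, z=7) records B1=T, B4=F, B5=T
run #5 (h=-2, z=4) records B1=T, B4=F, B5=F, B6=F
run #6 (h=-2, z=8) records B1=F, B2=T, B3=S, B4=F, B5=F, B6=T
union over all inputs: B1=T, B1=F, B2=T, B3=S, B4=F, B5=T, B5=F, B6=T, B6=F (9 outcomes)
every size-1 subset falls short of the 9 outcomes (best: 6/9)
every size-2 subset falls short of the 9 outcomes (best: 8/9)
inputs {1, 2, 6} (size 3) cover everything; no size-3 subset with a lexicographically smaller index list covers all 9

Answer: 1, 2, 6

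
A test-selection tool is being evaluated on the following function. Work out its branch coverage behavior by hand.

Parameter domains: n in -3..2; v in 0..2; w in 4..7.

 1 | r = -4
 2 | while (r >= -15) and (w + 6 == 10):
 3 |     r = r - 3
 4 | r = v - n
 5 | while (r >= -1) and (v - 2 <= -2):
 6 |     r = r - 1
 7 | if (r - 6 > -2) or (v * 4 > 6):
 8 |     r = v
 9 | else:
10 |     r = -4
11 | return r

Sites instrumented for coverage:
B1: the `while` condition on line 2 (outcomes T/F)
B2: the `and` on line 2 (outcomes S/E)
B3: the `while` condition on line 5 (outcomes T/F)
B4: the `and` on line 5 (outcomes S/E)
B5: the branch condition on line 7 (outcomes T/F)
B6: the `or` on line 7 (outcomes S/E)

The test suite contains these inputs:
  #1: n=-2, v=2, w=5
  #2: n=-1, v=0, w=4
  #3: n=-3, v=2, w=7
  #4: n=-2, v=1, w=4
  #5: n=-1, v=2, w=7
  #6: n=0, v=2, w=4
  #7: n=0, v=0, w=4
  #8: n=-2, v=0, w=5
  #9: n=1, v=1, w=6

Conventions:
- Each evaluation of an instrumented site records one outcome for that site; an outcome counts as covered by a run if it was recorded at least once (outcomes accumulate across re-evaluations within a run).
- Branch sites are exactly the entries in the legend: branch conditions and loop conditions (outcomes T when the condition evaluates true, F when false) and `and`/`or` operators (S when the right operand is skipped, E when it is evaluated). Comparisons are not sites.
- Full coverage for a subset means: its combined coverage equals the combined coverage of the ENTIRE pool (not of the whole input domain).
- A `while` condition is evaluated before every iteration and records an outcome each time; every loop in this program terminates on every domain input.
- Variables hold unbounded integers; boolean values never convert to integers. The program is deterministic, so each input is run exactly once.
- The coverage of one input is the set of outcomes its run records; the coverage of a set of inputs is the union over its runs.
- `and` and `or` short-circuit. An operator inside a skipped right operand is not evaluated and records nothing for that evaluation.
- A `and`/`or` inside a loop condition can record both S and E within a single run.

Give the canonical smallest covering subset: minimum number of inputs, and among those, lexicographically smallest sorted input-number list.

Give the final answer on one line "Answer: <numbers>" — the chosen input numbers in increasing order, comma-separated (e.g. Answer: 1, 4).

input #1, n=-2, v=2, w=5: events B2->E, B1->F, B4->E, B3->F, B6->E, B5->T; outcomes B1=F, B2=E, B3=F, B4=E, B5=T, B6=E
input #2, n=-1, v=0, w=4: events B2->E, B1->T, B2->E, B1->T, B2->E, B1->T, B2->E, B1->T, B2->S, B1->F, B4->E, B3->T, B4->E, B3->T, ...; outcomes B1=T, B1=F, B2=S, B2=E, B3=T, B3=F, B4=S, B4=E, B5=F, B6=E
input #3, n=-3, v=2, w=7: events B2->E, B1->F, B4->E, B3->F, B6->S, B5->T; outcomes B1=F, B2=E, B3=F, B4=E, B5=T, B6=S
input #4, n=-2, v=1, w=4: events B2->E, B1->T, B2->E, B1->T, B2->E, B1->T, B2->E, B1->T, B2->S, B1->F, B4->E, B3->F, B6->E, B5->F; outcomes B1=T, B1=F, B2=S, B2=E, B3=F, B4=E, B5=F, B6=E
input #5, n=-1, v=2, w=7: events B2->E, B1->F, B4->E, B3->F, B6->E, B5->T; outcomes B1=F, B2=E, B3=F, B4=E, B5=T, B6=E
input #6, n=0, v=2, w=4: events B2->E, B1->T, B2->E, B1->T, B2->E, B1->T, B2->E, B1->T, B2->S, B1->F, B4->E, B3->F, B6->E, B5->T; outcomes B1=T, B1=F, B2=S, B2=E, B3=F, B4=E, B5=T, B6=E
input #7, n=0, v=0, w=4: events B2->E, B1->T, B2->E, B1->T, B2->E, B1->T, B2->E, B1->T, B2->S, B1->F, B4->E, B3->T, B4->E, B3->T, ...; outcomes B1=T, B1=F, B2=S, B2=E, B3=T, B3=F, B4=S, B4=E, B5=F, B6=E
input #8, n=-2, v=0, w=5: events B2->E, B1->F, B4->E, B3->T, B4->E, B3->T, B4->E, B3->T, B4->E, B3->T, B4->S, B3->F, B6->E, B5->F; outcomes B1=F, B2=E, B3=T, B3=F, B4=S, B4=E, B5=F, B6=E
input #9, n=1, v=1, w=6: events B2->E, B1->F, B4->E, B3->F, B6->E, B5->F; outcomes B1=F, B2=E, B3=F, B4=E, B5=F, B6=E
pool-wide coverage (12 outcomes): B1=T, B1=F, B2=S, B2=E, B3=T, B3=F, B4=S, B4=E, B5=T, B5=F, B6=S, B6=E
no size-1 subset reaches all 12 outcomes (best union: 10/12)
size 2: inputs {2, 3} cover all 12 outcomes, and no lexicographically smaller subset of this size does

Answer: 2, 3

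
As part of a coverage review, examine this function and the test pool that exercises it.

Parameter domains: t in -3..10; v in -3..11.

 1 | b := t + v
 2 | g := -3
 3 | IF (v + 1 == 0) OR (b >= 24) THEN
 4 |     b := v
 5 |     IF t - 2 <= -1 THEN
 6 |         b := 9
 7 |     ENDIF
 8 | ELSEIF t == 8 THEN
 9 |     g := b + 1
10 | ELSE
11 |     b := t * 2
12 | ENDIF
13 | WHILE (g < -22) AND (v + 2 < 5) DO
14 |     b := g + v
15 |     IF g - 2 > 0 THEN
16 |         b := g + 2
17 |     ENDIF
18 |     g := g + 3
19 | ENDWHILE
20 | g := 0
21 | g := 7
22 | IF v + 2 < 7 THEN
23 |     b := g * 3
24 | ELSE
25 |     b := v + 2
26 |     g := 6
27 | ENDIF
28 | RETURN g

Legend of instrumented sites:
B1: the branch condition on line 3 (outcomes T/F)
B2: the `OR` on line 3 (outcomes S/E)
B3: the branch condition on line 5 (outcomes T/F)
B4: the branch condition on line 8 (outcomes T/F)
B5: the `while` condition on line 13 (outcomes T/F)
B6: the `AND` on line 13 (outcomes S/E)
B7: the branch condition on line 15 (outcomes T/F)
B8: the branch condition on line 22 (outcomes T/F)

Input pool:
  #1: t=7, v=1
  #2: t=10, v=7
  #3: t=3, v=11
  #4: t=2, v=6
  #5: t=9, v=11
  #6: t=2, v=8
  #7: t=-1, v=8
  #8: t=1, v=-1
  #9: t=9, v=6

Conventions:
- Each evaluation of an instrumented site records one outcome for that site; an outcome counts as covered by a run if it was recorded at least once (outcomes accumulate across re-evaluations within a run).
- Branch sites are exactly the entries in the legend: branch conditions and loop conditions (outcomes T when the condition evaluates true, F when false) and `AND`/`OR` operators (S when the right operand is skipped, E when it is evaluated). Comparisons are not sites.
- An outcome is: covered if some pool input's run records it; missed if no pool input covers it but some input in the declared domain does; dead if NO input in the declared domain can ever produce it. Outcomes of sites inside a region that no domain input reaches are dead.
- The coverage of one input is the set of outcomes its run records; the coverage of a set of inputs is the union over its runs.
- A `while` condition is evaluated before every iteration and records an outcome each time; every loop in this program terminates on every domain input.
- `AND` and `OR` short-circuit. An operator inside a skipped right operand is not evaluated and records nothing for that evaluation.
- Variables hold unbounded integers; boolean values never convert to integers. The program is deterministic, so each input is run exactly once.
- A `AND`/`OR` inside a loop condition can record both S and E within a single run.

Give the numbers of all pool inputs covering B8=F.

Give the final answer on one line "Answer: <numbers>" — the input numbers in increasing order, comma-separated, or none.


input #1 (t=7, v=1): does not produce B8=F
input #2 (t=10, v=7): produces B8=F
input #3 (t=3, v=11): produces B8=F
input #4 (t=2, v=6): produces B8=F
input #5 (t=9, v=11): produces B8=F
input #6 (t=2, v=8): produces B8=F
input #7 (t=-1, v=8): produces B8=F
input #8 (t=1, v=-1): does not produce B8=F
input #9 (t=9, v=6): produces B8=F
Answer: 2, 3, 4, 5, 6, 7, 9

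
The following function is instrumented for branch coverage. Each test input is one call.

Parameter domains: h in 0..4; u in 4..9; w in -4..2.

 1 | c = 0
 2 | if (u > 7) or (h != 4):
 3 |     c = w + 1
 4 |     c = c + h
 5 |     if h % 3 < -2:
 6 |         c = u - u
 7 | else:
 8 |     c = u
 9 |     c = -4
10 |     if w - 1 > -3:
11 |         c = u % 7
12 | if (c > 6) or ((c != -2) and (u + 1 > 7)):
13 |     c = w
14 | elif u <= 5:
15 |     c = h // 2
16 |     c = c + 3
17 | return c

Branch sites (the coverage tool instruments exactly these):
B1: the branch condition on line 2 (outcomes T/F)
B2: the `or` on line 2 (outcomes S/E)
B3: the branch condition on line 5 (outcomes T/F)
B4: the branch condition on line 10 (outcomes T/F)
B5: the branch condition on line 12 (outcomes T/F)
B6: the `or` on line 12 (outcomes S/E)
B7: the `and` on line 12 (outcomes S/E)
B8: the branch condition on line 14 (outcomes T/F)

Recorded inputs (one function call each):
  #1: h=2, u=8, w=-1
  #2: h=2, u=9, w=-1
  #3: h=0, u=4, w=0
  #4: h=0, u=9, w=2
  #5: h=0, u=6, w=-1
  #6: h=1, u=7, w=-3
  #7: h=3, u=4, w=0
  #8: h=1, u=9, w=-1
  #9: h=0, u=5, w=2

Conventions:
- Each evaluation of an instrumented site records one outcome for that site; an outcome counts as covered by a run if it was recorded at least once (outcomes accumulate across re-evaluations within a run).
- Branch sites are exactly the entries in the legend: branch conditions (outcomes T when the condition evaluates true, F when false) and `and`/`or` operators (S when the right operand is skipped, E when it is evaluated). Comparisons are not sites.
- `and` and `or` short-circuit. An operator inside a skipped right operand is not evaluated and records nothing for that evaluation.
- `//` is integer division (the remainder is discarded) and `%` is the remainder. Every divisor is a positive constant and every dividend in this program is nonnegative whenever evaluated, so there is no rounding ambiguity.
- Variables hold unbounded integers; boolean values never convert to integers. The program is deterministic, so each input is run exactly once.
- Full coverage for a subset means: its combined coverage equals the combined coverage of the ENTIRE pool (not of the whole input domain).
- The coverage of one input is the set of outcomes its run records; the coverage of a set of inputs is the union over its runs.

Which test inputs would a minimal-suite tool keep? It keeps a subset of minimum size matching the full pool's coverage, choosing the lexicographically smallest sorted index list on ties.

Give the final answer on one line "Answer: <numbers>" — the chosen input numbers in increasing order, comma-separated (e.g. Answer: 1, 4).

input #1, h=2, u=8, w=-1: events B2->S, B1->T, B3->F, B6->E, B7->E, B5->T; outcomes B1=T, B2=S, B3=F, B5=T, B6=E, B7=E
input #2, h=2, u=9, w=-1: events B2->S, B1->T, B3->F, B6->E, B7->E, B5->T; outcomes B1=T, B2=S, B3=F, B5=T, B6=E, B7=E
input #3, h=0, u=4, w=0: events B2->E, B1->T, B3->F, B6->E, B7->E, B5->F, B8->T; outcomes B1=T, B2=E, B3=F, B5=F, B6=E, B7=E, B8=T
input #4, h=0, u=9, w=2: events B2->S, B1->T, B3->F, B6->E, B7->E, B5->T; outcomes B1=T, B2=S, B3=F, B5=T, B6=E, B7=E
input #5, h=0, u=6, w=-1: events B2->E, B1->T, B3->F, B6->E, B7->E, B5->F, B8->F; outcomes B1=T, B2=E, B3=F, B5=F, B6=E, B7=E, B8=F
input #6, h=1, u=7, w=-3: events B2->E, B1->T, B3->F, B6->E, B7->E, B5->T; outcomes B1=T, B2=E, B3=F, B5=T, B6=E, B7=E
input #7, h=3, u=4, w=0: events B2->E, B1->T, B3->F, B6->E, B7->E, B5->F, B8->T; outcomes B1=T, B2=E, B3=F, B5=F, B6=E, B7=E, B8=T
input #8, h=1, u=9, w=-1: events B2->S, B1->T, B3->F, B6->E, B7->E, B5->T; outcomes B1=T, B2=S, B3=F, B5=T, B6=E, B7=E
input #9, h=0, u=5, w=2: events B2->E, B1->T, B3->F, B6->E, B7->E, B5->F, B8->T; outcomes B1=T, B2=E, B3=F, B5=F, B6=E, B7=E, B8=T
together the pool reaches 10 outcomes: B1=T, B2=S, B2=E, B3=F, B5=T, B5=F, B6=E, B7=E, B8=T, B8=F
every size-1 subset falls short of the 10 outcomes (best: 7/10)
every size-2 subset falls short of the 10 outcomes (best: 9/10)
at size 3, {1, 3, 5} reaches all 10 outcomes; every lexicographically earlier size-3 subset fails

Answer: 1, 3, 5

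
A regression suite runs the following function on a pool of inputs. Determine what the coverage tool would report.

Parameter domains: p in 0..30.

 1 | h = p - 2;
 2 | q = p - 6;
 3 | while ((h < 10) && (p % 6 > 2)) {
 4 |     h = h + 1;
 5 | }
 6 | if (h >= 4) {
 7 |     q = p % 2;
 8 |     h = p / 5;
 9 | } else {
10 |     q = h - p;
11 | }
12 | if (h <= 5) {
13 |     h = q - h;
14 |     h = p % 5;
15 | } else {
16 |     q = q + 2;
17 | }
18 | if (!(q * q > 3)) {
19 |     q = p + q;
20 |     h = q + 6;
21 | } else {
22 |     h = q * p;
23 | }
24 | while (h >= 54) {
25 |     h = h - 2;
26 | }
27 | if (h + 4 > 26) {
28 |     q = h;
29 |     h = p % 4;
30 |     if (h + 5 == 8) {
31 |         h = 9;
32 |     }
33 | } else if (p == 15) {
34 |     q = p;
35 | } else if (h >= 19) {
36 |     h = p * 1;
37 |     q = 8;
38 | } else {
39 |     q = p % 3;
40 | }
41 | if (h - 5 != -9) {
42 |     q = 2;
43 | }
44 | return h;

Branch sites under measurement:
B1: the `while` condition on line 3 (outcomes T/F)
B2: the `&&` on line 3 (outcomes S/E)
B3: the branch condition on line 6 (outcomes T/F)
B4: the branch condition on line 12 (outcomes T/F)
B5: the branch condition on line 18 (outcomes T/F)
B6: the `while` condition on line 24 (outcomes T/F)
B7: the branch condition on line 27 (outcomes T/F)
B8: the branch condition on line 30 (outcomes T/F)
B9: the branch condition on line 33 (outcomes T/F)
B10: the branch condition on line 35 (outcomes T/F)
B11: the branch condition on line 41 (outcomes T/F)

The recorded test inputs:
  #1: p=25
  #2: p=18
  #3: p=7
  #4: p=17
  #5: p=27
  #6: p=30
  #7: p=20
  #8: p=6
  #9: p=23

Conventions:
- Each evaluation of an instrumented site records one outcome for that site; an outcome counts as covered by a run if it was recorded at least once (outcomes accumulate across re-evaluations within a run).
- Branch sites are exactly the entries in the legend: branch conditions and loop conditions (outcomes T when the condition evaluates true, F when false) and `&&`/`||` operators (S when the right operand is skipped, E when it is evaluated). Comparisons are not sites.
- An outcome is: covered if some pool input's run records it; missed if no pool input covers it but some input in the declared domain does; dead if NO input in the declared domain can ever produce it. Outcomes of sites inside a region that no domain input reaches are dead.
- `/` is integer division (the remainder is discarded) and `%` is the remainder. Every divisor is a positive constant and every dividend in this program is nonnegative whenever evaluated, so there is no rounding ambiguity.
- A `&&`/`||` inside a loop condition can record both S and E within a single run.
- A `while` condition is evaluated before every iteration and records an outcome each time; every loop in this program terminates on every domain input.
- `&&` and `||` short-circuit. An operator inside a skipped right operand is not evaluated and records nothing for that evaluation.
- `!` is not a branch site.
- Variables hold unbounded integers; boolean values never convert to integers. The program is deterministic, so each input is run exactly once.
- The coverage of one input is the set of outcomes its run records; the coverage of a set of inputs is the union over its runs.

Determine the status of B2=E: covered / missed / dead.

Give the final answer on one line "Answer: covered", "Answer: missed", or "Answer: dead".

B2=E is recorded by pool input(s) 3, 8 -> covered

Answer: covered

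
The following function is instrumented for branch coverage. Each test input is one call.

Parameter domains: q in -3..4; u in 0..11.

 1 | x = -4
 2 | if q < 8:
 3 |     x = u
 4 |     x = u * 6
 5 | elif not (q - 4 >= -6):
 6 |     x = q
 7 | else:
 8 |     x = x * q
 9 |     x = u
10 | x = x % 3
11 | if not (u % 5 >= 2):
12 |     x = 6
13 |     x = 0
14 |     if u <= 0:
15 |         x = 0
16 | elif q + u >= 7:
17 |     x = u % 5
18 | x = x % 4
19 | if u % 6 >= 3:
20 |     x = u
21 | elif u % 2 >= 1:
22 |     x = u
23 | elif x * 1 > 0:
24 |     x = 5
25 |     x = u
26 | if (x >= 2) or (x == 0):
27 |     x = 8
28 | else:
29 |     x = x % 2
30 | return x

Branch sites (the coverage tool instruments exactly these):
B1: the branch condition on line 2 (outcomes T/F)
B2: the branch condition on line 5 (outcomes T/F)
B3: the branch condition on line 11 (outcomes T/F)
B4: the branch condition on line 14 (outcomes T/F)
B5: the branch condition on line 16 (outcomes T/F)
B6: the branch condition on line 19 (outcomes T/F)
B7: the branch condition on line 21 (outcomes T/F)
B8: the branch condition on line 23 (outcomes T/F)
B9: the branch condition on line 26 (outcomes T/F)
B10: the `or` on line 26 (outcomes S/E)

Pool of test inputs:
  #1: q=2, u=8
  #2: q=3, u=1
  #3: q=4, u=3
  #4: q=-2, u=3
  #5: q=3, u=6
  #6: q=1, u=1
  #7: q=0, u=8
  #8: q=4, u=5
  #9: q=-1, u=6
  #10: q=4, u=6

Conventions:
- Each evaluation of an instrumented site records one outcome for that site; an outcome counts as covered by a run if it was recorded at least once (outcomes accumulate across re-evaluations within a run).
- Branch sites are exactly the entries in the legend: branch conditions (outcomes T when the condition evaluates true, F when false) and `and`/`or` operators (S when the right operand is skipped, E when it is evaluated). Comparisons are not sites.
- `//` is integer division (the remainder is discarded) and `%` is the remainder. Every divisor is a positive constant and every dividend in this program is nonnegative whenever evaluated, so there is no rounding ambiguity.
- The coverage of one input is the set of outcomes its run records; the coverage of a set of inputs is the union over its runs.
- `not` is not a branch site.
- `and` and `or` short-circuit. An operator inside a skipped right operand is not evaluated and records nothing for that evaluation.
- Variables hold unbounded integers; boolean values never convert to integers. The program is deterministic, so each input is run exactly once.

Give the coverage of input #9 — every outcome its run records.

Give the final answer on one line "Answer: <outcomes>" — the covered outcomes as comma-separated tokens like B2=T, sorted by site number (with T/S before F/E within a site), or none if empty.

Tracing the run of input #9 (q=-1, u=6):
  B1->T, B3->T, B4->F, B6->F, B7->F, B8->F, B10->E, B9->T
deduplicating events, the covered set is: B1=T, B3=T, B4=F, B6=F, B7=F, B8=F, B9=T, B10=E

Answer: B1=T, B3=T, B4=F, B6=F, B7=F, B8=F, B9=T, B10=E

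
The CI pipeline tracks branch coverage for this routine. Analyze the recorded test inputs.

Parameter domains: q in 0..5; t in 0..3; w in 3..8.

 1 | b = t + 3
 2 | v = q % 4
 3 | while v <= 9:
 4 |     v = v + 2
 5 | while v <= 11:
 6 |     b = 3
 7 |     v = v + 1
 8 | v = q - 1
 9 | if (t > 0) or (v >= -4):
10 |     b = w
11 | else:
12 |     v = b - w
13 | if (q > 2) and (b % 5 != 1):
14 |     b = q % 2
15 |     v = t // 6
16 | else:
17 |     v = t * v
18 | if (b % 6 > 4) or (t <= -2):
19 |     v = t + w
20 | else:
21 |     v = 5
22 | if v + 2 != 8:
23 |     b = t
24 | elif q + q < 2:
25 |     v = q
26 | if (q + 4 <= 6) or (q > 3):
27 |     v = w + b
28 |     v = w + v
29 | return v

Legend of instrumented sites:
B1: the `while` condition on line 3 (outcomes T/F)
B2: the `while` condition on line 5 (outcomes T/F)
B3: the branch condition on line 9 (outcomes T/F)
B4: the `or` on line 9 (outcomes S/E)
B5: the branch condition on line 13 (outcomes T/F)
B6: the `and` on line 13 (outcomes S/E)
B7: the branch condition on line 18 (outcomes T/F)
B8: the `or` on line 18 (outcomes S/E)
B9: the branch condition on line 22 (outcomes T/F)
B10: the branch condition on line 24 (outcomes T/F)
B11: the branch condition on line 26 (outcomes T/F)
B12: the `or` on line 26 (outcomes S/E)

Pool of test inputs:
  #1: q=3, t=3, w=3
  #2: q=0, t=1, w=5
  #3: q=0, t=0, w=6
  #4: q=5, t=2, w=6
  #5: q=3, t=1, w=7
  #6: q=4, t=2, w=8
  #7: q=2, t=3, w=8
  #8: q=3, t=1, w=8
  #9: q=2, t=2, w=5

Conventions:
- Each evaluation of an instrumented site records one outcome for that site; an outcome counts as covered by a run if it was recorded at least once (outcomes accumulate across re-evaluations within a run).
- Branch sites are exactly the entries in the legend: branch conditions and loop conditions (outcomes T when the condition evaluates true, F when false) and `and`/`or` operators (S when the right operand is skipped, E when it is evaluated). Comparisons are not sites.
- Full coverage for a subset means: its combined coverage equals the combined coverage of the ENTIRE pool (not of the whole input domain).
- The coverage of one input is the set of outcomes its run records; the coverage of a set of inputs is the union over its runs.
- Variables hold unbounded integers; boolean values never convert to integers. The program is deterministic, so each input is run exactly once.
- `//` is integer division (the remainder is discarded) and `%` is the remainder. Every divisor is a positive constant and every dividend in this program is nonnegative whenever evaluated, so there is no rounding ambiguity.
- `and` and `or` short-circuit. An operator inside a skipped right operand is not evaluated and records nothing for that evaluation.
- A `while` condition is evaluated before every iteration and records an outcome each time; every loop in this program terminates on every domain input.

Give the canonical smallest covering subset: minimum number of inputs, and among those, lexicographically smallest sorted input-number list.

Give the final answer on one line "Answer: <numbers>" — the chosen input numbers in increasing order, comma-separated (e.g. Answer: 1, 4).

input #1 (q=3, t=3, w=3): events B1->T, B1->T, B1->T, B1->T, B1->F, B2->T, B2->F, B4->S, B3->T, B6->E, B5->T, B8->E, B7->F, B9->T, ...; covers B1=T, B1=F, B2=T, B2=F, B3=T, B4=S, B5=T, B6=E, B7=F, B8=E, B9=T, B11=F, B12=E
input #2 (q=0, t=1, w=5): events B1->T, B1->T, B1->T, B1->T, B1->T, B1->F, B2->T, B2->T, B2->F, B4->S, B3->T, B6->S, B5->F, B8->S, ...; covers B1=T, B1=F, B2=T, B2=F, B3=T, B4=S, B5=F, B6=S, B7=T, B8=S, B9=F, B10=T, B11=T, B12=S
input #3 (q=0, t=0, w=6): events B1->T, B1->T, B1->T, B1->T, B1->T, B1->F, B2->T, B2->T, B2->F, B4->E, B3->T, B6->S, B5->F, B8->E, ...; covers B1=T, B1=F, B2=T, B2=F, B3=T, B4=E, B5=F, B6=S, B7=F, B8=E, B9=T, B11=T, B12=S
input #4 (q=5, t=2, w=6): events B1->T, B1->T, B1->T, B1->T, B1->T, B1->F, B2->T, B2->F, B4->S, B3->T, B6->E, B5->F, B8->E, B7->F, ...; covers B1=T, B1=F, B2=T, B2=F, B3=T, B4=S, B5=F, B6=E, B7=F, B8=E, B9=T, B11=T, B12=E
input #5 (q=3, t=1, w=7): events B1->T, B1->T, B1->T, B1->T, B1->F, B2->T, B2->F, B4->S, B3->T, B6->E, B5->T, B8->E, B7->F, B9->T, ...; covers B1=T, B1=F, B2=T, B2=F, B3=T, B4=S, B5=T, B6=E, B7=F, B8=E, B9=T, B11=F, B12=E
input #6 (q=4, t=2, w=8): events B1->T, B1->T, B1->T, B1->T, B1->T, B1->F, B2->T, B2->T, B2->F, B4->S, B3->T, B6->E, B5->T, B8->E, ...; covers B1=T, B1=F, B2=T, B2=F, B3=T, B4=S, B5=T, B6=E, B7=F, B8=E, B9=T, B11=T, B12=E
input #7 (q=2, t=3, w=8): events B1->T, B1->T, B1->T, B1->T, B1->F, B2->T, B2->T, B2->F, B4->S, B3->T, B6->S, B5->F, B8->E, B7->F, ...; covers B1=T, B1=F, B2=T, B2=F, B3=T, B4=S, B5=F, B6=S, B7=F, B8=E, B9=T, B11=T, B12=S
input #8 (q=3, t=1, w=8): events B1->T, B1->T, B1->T, B1->T, B1->F, B2->T, B2->F, B4->S, B3->T, B6->E, B5->T, B8->E, B7->F, B9->T, ...; covers B1=T, B1=F, B2=T, B2=F, B3=T, B4=S, B5=T, B6=E, B7=F, B8=E, B9=T, B11=F, B12=E
input #9 (q=2, t=2, w=5): events B1->T, B1->T, B1->T, B1->T, B1->F, B2->T, B2->T, B2->F, B4->S, B3->T, B6->S, B5->F, B8->S, B7->T, ...; covers B1=T, B1=F, B2=T, B2=F, B3=T, B4=S, B5=F, B6=S, B7=T, B8=S, B9=T, B11=T, B12=S
union over all inputs: B1=T, B1=F, B2=T, B2=F, B3=T, B4=S, B4=E, B5=T, B5=F, B6=S, B6=E, B7=T, B7=F, B8=S, B8=E, B9=T, B9=F, B10=T, B11=T, B11=F, B12=S, B12=E (22 outcomes)
every size-1 subset falls short of the 22 outcomes (best: 14/22)
every size-2 subset falls short of the 22 outcomes (best: 21/22)
size 3: inputs {1, 2, 3} cover all 22 outcomes, and no lexicographically smaller subset of this size does

Answer: 1, 2, 3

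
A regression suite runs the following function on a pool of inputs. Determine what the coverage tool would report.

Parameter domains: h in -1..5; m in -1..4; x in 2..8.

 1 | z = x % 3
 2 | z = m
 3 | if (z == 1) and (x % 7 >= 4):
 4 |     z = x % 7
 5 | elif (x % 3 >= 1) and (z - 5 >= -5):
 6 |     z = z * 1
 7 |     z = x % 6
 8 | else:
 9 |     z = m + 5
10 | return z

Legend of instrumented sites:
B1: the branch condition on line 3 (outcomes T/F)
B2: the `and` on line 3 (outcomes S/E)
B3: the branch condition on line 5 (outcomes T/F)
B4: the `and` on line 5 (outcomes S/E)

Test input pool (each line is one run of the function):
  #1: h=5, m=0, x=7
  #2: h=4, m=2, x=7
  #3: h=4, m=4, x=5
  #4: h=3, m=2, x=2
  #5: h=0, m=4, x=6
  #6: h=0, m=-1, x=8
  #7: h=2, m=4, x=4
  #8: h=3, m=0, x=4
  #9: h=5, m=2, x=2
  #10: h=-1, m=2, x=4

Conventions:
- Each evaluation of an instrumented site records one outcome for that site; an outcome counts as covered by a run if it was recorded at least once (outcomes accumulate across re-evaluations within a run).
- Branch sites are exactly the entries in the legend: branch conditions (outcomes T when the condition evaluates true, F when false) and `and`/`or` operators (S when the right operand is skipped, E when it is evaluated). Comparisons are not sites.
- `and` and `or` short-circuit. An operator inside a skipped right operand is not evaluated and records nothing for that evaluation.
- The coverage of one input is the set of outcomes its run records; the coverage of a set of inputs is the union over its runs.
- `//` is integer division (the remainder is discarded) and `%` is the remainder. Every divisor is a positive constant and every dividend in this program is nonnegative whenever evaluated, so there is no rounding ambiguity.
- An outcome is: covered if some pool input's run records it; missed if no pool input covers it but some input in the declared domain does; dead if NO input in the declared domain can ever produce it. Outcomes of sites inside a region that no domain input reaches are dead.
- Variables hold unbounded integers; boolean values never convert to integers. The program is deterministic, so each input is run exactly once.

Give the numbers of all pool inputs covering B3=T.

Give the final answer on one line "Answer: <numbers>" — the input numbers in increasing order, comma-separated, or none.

input #1 (h=5, m=0, x=7): covers B3=T
input #2 (h=4, m=2, x=7): covers B3=T
input #3 (h=4, m=4, x=5): covers B3=T
input #4 (h=3, m=2, x=2): covers B3=T
input #5 (h=0, m=4, x=6): misses B3=T
input #6 (h=0, m=-1, x=8): misses B3=T
input #7 (h=2, m=4, x=4): covers B3=T
input #8 (h=3, m=0, x=4): covers B3=T
input #9 (h=5, m=2, x=2): covers B3=T
input #10 (h=-1, m=2, x=4): covers B3=T

Answer: 1, 2, 3, 4, 7, 8, 9, 10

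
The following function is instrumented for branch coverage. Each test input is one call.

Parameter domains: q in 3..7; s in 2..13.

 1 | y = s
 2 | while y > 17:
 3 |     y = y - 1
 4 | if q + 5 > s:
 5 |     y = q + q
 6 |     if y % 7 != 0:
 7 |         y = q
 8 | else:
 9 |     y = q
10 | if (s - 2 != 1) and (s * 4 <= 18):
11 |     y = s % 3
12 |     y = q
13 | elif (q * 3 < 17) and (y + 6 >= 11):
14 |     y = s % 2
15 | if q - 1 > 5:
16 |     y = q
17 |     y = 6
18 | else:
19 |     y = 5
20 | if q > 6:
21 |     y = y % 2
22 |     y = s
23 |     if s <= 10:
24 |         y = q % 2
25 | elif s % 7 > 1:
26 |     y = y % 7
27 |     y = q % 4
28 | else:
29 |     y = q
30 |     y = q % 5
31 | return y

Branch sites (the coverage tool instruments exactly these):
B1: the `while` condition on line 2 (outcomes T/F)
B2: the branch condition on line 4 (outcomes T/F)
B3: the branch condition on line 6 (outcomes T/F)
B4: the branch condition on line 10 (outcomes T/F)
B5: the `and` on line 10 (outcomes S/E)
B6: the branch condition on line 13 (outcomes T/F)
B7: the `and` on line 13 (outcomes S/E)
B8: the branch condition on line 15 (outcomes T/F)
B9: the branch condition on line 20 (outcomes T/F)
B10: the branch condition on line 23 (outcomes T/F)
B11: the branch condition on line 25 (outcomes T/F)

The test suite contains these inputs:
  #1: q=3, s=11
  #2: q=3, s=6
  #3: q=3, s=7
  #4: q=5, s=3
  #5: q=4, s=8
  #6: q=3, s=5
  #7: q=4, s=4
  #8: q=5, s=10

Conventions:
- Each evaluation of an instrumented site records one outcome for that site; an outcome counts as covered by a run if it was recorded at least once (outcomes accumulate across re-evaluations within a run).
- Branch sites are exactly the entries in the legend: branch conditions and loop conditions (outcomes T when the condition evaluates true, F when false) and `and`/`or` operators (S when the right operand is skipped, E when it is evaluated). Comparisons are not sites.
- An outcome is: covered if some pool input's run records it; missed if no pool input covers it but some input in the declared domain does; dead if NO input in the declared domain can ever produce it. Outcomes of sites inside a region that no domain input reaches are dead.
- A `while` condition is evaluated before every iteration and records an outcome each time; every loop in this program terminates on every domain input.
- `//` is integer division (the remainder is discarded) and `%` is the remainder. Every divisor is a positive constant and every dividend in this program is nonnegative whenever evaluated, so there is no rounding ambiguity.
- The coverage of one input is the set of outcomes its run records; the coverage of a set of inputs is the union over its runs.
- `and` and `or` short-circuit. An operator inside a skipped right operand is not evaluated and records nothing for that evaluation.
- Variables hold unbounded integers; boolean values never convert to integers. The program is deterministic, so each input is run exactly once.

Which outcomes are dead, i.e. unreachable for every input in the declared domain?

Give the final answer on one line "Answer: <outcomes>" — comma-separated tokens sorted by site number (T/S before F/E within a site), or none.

checking every outcome against all 60 domain inputs:
  B1=T: no domain input ever produces it -> dead
  reachable outcomes have witnesses, e.g. B1=F (e.g. q=3, s=2), B2=T (e.g. q=3, s=2), B2=F (e.g. q=3, s=8), B3=T (e.g. q=3, s=2)

Answer: B1=T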